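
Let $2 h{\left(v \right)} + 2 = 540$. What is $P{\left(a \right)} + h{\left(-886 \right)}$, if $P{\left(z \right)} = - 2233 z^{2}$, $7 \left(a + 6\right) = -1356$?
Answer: $- \frac{623452993}{7} \approx -8.9065 \cdot 10^{7}$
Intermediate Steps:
$a = - \frac{1398}{7}$ ($a = -6 + \frac{1}{7} \left(-1356\right) = -6 - \frac{1356}{7} = - \frac{1398}{7} \approx -199.71$)
$h{\left(v \right)} = 269$ ($h{\left(v \right)} = -1 + \frac{1}{2} \cdot 540 = -1 + 270 = 269$)
$P{\left(a \right)} + h{\left(-886 \right)} = - 2233 \left(- \frac{1398}{7}\right)^{2} + 269 = \left(-2233\right) \frac{1954404}{49} + 269 = - \frac{623454876}{7} + 269 = - \frac{623452993}{7}$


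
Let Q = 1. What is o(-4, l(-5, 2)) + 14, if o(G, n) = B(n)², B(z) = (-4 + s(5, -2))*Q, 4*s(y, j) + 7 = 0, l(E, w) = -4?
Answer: 753/16 ≈ 47.063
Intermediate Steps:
s(y, j) = -7/4 (s(y, j) = -7/4 + (¼)*0 = -7/4 + 0 = -7/4)
B(z) = -23/4 (B(z) = (-4 - 7/4)*1 = -23/4*1 = -23/4)
o(G, n) = 529/16 (o(G, n) = (-23/4)² = 529/16)
o(-4, l(-5, 2)) + 14 = 529/16 + 14 = 753/16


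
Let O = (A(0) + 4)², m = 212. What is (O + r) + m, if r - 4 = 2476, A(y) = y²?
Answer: 2708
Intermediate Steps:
r = 2480 (r = 4 + 2476 = 2480)
O = 16 (O = (0² + 4)² = (0 + 4)² = 4² = 16)
(O + r) + m = (16 + 2480) + 212 = 2496 + 212 = 2708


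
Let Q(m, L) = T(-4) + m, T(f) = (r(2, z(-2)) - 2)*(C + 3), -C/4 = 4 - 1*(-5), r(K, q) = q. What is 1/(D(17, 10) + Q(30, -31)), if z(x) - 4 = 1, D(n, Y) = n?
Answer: -1/52 ≈ -0.019231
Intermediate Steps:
z(x) = 5 (z(x) = 4 + 1 = 5)
C = -36 (C = -4*(4 - 1*(-5)) = -4*(4 + 5) = -4*9 = -36)
T(f) = -99 (T(f) = (5 - 2)*(-36 + 3) = 3*(-33) = -99)
Q(m, L) = -99 + m
1/(D(17, 10) + Q(30, -31)) = 1/(17 + (-99 + 30)) = 1/(17 - 69) = 1/(-52) = -1/52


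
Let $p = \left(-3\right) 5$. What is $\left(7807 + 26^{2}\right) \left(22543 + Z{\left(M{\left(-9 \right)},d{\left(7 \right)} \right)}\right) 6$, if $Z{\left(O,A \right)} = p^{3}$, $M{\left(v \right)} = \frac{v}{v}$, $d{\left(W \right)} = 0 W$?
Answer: $975612864$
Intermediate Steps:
$d{\left(W \right)} = 0$
$p = -15$
$M{\left(v \right)} = 1$
$Z{\left(O,A \right)} = -3375$ ($Z{\left(O,A \right)} = \left(-15\right)^{3} = -3375$)
$\left(7807 + 26^{2}\right) \left(22543 + Z{\left(M{\left(-9 \right)},d{\left(7 \right)} \right)}\right) 6 = \left(7807 + 26^{2}\right) \left(22543 - 3375\right) 6 = \left(7807 + 676\right) 19168 \cdot 6 = 8483 \cdot 19168 \cdot 6 = 162602144 \cdot 6 = 975612864$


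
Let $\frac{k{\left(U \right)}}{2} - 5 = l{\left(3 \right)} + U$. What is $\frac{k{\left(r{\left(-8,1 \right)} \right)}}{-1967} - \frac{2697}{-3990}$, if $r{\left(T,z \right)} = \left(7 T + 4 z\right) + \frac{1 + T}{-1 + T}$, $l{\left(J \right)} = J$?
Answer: $\frac{345913}{480510} \approx 0.71989$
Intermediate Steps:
$r{\left(T,z \right)} = 4 z + 7 T + \frac{1 + T}{-1 + T}$ ($r{\left(T,z \right)} = \left(4 z + 7 T\right) + \frac{1 + T}{-1 + T} = 4 z + 7 T + \frac{1 + T}{-1 + T}$)
$k{\left(U \right)} = 16 + 2 U$ ($k{\left(U \right)} = 10 + 2 \left(3 + U\right) = 10 + \left(6 + 2 U\right) = 16 + 2 U$)
$\frac{k{\left(r{\left(-8,1 \right)} \right)}}{-1967} - \frac{2697}{-3990} = \frac{16 + 2 \frac{1 - -48 - 4 + 7 \left(-8\right)^{2} + 4 \left(-8\right) 1}{-1 - 8}}{-1967} - \frac{2697}{-3990} = \left(16 + 2 \frac{1 + 48 - 4 + 7 \cdot 64 - 32}{-9}\right) \left(- \frac{1}{1967}\right) - - \frac{899}{1330} = \left(16 + 2 \left(- \frac{1 + 48 - 4 + 448 - 32}{9}\right)\right) \left(- \frac{1}{1967}\right) + \frac{899}{1330} = \left(16 + 2 \left(\left(- \frac{1}{9}\right) 461\right)\right) \left(- \frac{1}{1967}\right) + \frac{899}{1330} = \left(16 + 2 \left(- \frac{461}{9}\right)\right) \left(- \frac{1}{1967}\right) + \frac{899}{1330} = \left(16 - \frac{922}{9}\right) \left(- \frac{1}{1967}\right) + \frac{899}{1330} = \left(- \frac{778}{9}\right) \left(- \frac{1}{1967}\right) + \frac{899}{1330} = \frac{778}{17703} + \frac{899}{1330} = \frac{345913}{480510}$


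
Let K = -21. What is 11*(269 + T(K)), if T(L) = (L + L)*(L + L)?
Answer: 22363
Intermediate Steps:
T(L) = 4*L**2 (T(L) = (2*L)*(2*L) = 4*L**2)
11*(269 + T(K)) = 11*(269 + 4*(-21)**2) = 11*(269 + 4*441) = 11*(269 + 1764) = 11*2033 = 22363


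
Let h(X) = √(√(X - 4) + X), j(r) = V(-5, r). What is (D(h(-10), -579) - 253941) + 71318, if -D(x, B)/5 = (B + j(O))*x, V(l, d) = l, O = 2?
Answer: -182623 + 2920*√(-10 + I*√14) ≈ -1.8092e+5 + 9388.8*I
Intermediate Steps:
j(r) = -5
h(X) = √(X + √(-4 + X)) (h(X) = √(√(-4 + X) + X) = √(X + √(-4 + X)))
D(x, B) = -5*x*(-5 + B) (D(x, B) = -5*(B - 5)*x = -5*(-5 + B)*x = -5*x*(-5 + B))
(D(h(-10), -579) - 253941) + 71318 = (5*√(-10 + √(-4 - 10))*(5 - 1*(-579)) - 253941) + 71318 = (5*√(-10 + √(-14))*(5 + 579) - 253941) + 71318 = (5*√(-10 + I*√14)*584 - 253941) + 71318 = (2920*√(-10 + I*√14) - 253941) + 71318 = (-253941 + 2920*√(-10 + I*√14)) + 71318 = -182623 + 2920*√(-10 + I*√14)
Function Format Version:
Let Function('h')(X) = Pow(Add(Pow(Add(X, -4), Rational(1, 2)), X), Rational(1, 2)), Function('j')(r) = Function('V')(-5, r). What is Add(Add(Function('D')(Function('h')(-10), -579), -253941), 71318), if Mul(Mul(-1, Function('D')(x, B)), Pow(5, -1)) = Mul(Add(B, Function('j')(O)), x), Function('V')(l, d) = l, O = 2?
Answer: Add(-182623, Mul(2920, Pow(Add(-10, Mul(I, Pow(14, Rational(1, 2)))), Rational(1, 2)))) ≈ Add(-1.8092e+5, Mul(9388.8, I))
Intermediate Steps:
Function('j')(r) = -5
Function('h')(X) = Pow(Add(X, Pow(Add(-4, X), Rational(1, 2))), Rational(1, 2)) (Function('h')(X) = Pow(Add(Pow(Add(-4, X), Rational(1, 2)), X), Rational(1, 2)) = Pow(Add(X, Pow(Add(-4, X), Rational(1, 2))), Rational(1, 2)))
Function('D')(x, B) = Mul(-5, x, Add(-5, B)) (Function('D')(x, B) = Mul(-5, Mul(Add(B, -5), x)) = Mul(-5, Mul(Add(-5, B), x)) = Mul(-5, Mul(x, Add(-5, B))) = Mul(-5, x, Add(-5, B)))
Add(Add(Function('D')(Function('h')(-10), -579), -253941), 71318) = Add(Add(Mul(5, Pow(Add(-10, Pow(Add(-4, -10), Rational(1, 2))), Rational(1, 2)), Add(5, Mul(-1, -579))), -253941), 71318) = Add(Add(Mul(5, Pow(Add(-10, Pow(-14, Rational(1, 2))), Rational(1, 2)), Add(5, 579)), -253941), 71318) = Add(Add(Mul(5, Pow(Add(-10, Mul(I, Pow(14, Rational(1, 2)))), Rational(1, 2)), 584), -253941), 71318) = Add(Add(Mul(2920, Pow(Add(-10, Mul(I, Pow(14, Rational(1, 2)))), Rational(1, 2))), -253941), 71318) = Add(Add(-253941, Mul(2920, Pow(Add(-10, Mul(I, Pow(14, Rational(1, 2)))), Rational(1, 2)))), 71318) = Add(-182623, Mul(2920, Pow(Add(-10, Mul(I, Pow(14, Rational(1, 2)))), Rational(1, 2))))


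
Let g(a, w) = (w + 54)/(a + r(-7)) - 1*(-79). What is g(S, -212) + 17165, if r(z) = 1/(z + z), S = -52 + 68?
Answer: 3843200/223 ≈ 17234.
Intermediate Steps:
S = 16
r(z) = 1/(2*z)
g(a, w) = 79 + (54 + w)/(-1/14 + a) (g(a, w) = (w + 54)/(a + (½)/(-7)) - 1*(-79) = (54 + w)/(a + (½)*(-⅐)) + 79 = (54 + w)/(a - 1/14) + 79 = (54 + w)/(-1/14 + a) + 79 = 79 + (54 + w)/(-1/14 + a))
g(S, -212) + 17165 = (677 + 14*(-212) + 1106*16)/(-1 + 14*16) + 17165 = (677 - 2968 + 17696)/(-1 + 224) + 17165 = 15405/223 + 17165 = 3843200/223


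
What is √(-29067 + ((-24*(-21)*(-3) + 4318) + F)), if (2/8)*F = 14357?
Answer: 3*√3463 ≈ 176.54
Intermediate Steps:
F = 57428 (F = 4*14357 = 57428)
√(-29067 + ((-24*(-21)*(-3) + 4318) + F)) = √(-29067 + ((-24*(-21)*(-3) + 4318) + 57428)) = √(-29067 + ((504*(-3) + 4318) + 57428)) = √(-29067 + ((-1512 + 4318) + 57428)) = √(-29067 + (2806 + 57428)) = √(-29067 + 60234) = √31167 = 3*√3463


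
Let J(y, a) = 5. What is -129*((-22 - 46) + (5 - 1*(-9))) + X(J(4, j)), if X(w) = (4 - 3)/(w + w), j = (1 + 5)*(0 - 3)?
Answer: 69661/10 ≈ 6966.1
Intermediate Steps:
j = -18 (j = 6*(-3) = -18)
X(w) = 1/(2*w)
-129*((-22 - 46) + (5 - 1*(-9))) + X(J(4, j)) = -129*((-22 - 46) + (5 - 1*(-9))) + (½)/5 = -129*(-68 + (5 + 9)) + (½)*(⅕) = -129*(-68 + 14) + ⅒ = -129*(-54) + ⅒ = 6966 + ⅒ = 69661/10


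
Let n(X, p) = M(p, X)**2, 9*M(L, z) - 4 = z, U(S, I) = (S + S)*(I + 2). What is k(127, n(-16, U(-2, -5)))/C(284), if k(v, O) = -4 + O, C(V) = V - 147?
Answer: -20/1233 ≈ -0.016221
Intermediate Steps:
U(S, I) = 2*S*(2 + I) (U(S, I) = (2*S)*(2 + I) = 2*S*(2 + I))
M(L, z) = 4/9 + z/9
C(V) = -147 + V
n(X, p) = (4/9 + X/9)**2
k(127, n(-16, U(-2, -5)))/C(284) = (-4 + (4 - 16)**2/81)/(-147 + 284) = (-4 + (1/81)*(-12)**2)/137 = (-4 + (1/81)*144)*(1/137) = (-4 + 16/9)*(1/137) = -20/9*1/137 = -20/1233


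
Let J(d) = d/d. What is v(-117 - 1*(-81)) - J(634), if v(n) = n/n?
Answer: 0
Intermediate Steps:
J(d) = 1
v(n) = 1
v(-117 - 1*(-81)) - J(634) = 1 - 1*1 = 1 - 1 = 0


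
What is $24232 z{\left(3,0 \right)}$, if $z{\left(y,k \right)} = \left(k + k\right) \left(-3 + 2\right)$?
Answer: $0$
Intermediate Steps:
$z{\left(y,k \right)} = - 2 k$ ($z{\left(y,k \right)} = 2 k \left(-1\right) = - 2 k$)
$24232 z{\left(3,0 \right)} = 24232 \left(\left(-2\right) 0\right) = 24232 \cdot 0 = 0$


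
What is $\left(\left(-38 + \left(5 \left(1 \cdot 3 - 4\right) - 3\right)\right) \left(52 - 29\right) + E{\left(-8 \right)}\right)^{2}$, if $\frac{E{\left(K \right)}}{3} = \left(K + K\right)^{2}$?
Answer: $84100$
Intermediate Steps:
$E{\left(K \right)} = 12 K^{2}$ ($E{\left(K \right)} = 3 \left(K + K\right)^{2} = 3 \left(2 K\right)^{2} = 3 \cdot 4 K^{2} = 12 K^{2}$)
$\left(\left(-38 + \left(5 \left(1 \cdot 3 - 4\right) - 3\right)\right) \left(52 - 29\right) + E{\left(-8 \right)}\right)^{2} = \left(\left(-38 + \left(5 \left(1 \cdot 3 - 4\right) - 3\right)\right) \left(52 - 29\right) + 12 \left(-8\right)^{2}\right)^{2} = \left(\left(-38 + \left(5 \left(3 - 4\right) - 3\right)\right) 23 + 12 \cdot 64\right)^{2} = \left(\left(-38 + \left(5 \left(-1\right) - 3\right)\right) 23 + 768\right)^{2} = \left(\left(-38 - 8\right) 23 + 768\right)^{2} = \left(\left(-46\right) 23 + 768\right)^{2} = \left(-1058 + 768\right)^{2} = \left(-290\right)^{2} = 84100$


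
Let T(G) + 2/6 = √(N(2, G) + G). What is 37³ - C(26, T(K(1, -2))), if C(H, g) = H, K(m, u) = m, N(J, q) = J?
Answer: 50627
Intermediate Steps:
T(G) = -⅓ + √(2 + G)
37³ - C(26, T(K(1, -2))) = 37³ - 1*26 = 50653 - 26 = 50627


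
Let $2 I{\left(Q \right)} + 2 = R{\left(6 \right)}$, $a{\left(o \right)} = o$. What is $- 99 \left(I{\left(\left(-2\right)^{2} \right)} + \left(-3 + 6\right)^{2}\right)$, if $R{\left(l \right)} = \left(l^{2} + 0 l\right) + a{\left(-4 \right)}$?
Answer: $-2376$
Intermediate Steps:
$R{\left(l \right)} = -4 + l^{2}$ ($R{\left(l \right)} = \left(l^{2} + 0 l\right) - 4 = \left(l^{2} + 0\right) - 4 = l^{2} - 4 = -4 + l^{2}$)
$I{\left(Q \right)} = 15$ ($I{\left(Q \right)} = -1 + \frac{-4 + 6^{2}}{2} = -1 + \frac{-4 + 36}{2} = -1 + \frac{1}{2} \cdot 32 = -1 + 16 = 15$)
$- 99 \left(I{\left(\left(-2\right)^{2} \right)} + \left(-3 + 6\right)^{2}\right) = - 99 \left(15 + \left(-3 + 6\right)^{2}\right) = - 99 \left(15 + 3^{2}\right) = - 99 \left(15 + 9\right) = \left(-99\right) 24 = -2376$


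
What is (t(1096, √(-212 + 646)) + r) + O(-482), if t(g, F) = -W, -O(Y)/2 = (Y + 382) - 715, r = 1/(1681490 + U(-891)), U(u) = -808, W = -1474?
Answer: 5216836929/1680682 ≈ 3104.0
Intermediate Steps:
r = 1/1680682 (r = 1/(1681490 - 808) = 1/1680682 ≈ 5.9500e-7)
O(Y) = 666 - 2*Y (O(Y) = -2*((Y + 382) - 715) = -2*((382 + Y) - 715) = -2*(-333 + Y) = 666 - 2*Y)
t(g, F) = 1474 (t(g, F) = -1*(-1474) = 1474)
(t(1096, √(-212 + 646)) + r) + O(-482) = (1474 + 1/1680682) + (666 - 2*(-482)) = 2477325269/1680682 + (666 + 964) = 2477325269/1680682 + 1630 = 5216836929/1680682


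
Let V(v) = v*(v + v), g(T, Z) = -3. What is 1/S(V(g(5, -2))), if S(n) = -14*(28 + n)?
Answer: -1/644 ≈ -0.0015528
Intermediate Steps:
V(v) = 2*v**2 (V(v) = v*(2*v) = 2*v**2)
S(n) = -392 - 14*n
1/S(V(g(5, -2))) = 1/(-392 - 28*(-3)**2) = 1/(-392 - 28*9) = 1/(-392 - 14*18) = 1/(-392 - 252) = 1/(-644) = -1/644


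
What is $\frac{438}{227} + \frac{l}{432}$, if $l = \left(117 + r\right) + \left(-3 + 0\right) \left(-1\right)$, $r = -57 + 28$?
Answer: $\frac{209873}{98064} \approx 2.1402$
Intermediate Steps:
$r = -29$
$l = 91$ ($l = \left(117 - 29\right) + \left(-3 + 0\right) \left(-1\right) = 88 - -3 = 88 + 3 = 91$)
$\frac{438}{227} + \frac{l}{432} = \frac{438}{227} + \frac{91}{432} = \frac{209873}{98064}$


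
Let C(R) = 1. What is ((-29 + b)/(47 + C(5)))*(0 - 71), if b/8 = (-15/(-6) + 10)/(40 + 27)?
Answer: 130853/3216 ≈ 40.688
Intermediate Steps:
b = 100/67 (b = 8*((-15/(-6) + 10)/(40 + 27)) = 8*((-15*(-⅙) + 10)/67) = 8*((5/2 + 10)*(1/67)) = 8*((25/2)*(1/67)) = 8*(25/134) = 100/67 ≈ 1.4925)
((-29 + b)/(47 + C(5)))*(0 - 71) = ((-29 + 100/67)/(47 + 1))*(0 - 71) = -1843/67/48*(-71) = -1843/67*1/48*(-71) = -1843/3216*(-71) = 130853/3216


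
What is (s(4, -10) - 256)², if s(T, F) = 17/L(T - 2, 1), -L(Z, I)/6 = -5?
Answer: 58721569/900 ≈ 65246.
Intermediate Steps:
L(Z, I) = 30 (L(Z, I) = -6*(-5) = 30)
s(T, F) = 17/30
(s(4, -10) - 256)² = (17/30 - 256)² = (-7663/30)² = 58721569/900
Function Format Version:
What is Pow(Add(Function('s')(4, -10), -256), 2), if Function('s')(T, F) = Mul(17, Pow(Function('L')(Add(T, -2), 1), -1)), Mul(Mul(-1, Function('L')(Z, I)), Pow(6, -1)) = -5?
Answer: Rational(58721569, 900) ≈ 65246.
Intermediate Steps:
Function('L')(Z, I) = 30 (Function('L')(Z, I) = Mul(-6, -5) = 30)
Function('s')(T, F) = Rational(17, 30) (Function('s')(T, F) = Mul(17, Pow(30, -1)) = Mul(17, Rational(1, 30)) = Rational(17, 30))
Pow(Add(Function('s')(4, -10), -256), 2) = Pow(Add(Rational(17, 30), -256), 2) = Pow(Rational(-7663, 30), 2) = Rational(58721569, 900)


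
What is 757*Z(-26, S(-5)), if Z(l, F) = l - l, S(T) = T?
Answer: 0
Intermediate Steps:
Z(l, F) = 0
757*Z(-26, S(-5)) = 757*0 = 0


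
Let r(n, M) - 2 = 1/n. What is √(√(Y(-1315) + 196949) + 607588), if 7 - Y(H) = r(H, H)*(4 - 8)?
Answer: √(1050656359300 + 2630*√85148766910)/1315 ≈ 779.76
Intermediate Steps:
r(n, M) = 2 + 1/n
Y(H) = 15 + 4/H (Y(H) = 7 - (2 + 1/H)*(4 - 8) = 7 - (2 + 1/H)*(-4) = 7 - (-8 - 4/H) = 7 + (8 + 4/H) = 15 + 4/H)
√(√(Y(-1315) + 196949) + 607588) = √(√((15 + 4/(-1315)) + 196949) + 607588) = √(√((15 + 4*(-1/1315)) + 196949) + 607588) = √(√((15 - 4/1315) + 196949) + 607588) = √(√(19721/1315 + 196949) + 607588) = √(√(259007656/1315) + 607588) = √(2*√85148766910/1315 + 607588) = √(607588 + 2*√85148766910/1315)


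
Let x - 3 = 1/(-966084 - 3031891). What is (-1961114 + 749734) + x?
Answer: -4843054961576/3997975 ≈ -1.2114e+6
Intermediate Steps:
x = 11993924/3997975 (x = 3 + 1/(-966084 - 3031891) = 3 + 1/(-3997975) = 3 - 1/3997975 = 11993924/3997975 ≈ 3.0000)
(-1961114 + 749734) + x = (-1961114 + 749734) + 11993924/3997975 = -1211380 + 11993924/3997975 = -4843054961576/3997975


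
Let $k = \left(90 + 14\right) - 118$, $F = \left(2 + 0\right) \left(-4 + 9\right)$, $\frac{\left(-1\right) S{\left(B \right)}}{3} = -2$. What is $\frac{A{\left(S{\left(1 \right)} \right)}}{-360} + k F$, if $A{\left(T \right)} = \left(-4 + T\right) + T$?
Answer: $- \frac{6301}{45} \approx -140.02$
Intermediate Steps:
$S{\left(B \right)} = 6$ ($S{\left(B \right)} = \left(-3\right) \left(-2\right) = 6$)
$F = 10$ ($F = 2 \cdot 5 = 10$)
$A{\left(T \right)} = -4 + 2 T$
$k = -14$ ($k = 104 - 118 = -14$)
$\frac{A{\left(S{\left(1 \right)} \right)}}{-360} + k F = \frac{-4 + 2 \cdot 6}{-360} - 140 = \left(-4 + 12\right) \left(- \frac{1}{360}\right) - 140 = 8 \left(- \frac{1}{360}\right) - 140 = - \frac{1}{45} - 140 = - \frac{6301}{45}$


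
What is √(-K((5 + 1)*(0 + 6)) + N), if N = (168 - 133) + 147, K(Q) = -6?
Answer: 2*√47 ≈ 13.711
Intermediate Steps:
N = 182 (N = 35 + 147 = 182)
√(-K((5 + 1)*(0 + 6)) + N) = √(-1*(-6) + 182) = √(6 + 182) = √188 = 2*√47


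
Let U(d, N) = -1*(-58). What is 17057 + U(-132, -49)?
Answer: 17115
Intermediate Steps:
U(d, N) = 58
17057 + U(-132, -49) = 17057 + 58 = 17115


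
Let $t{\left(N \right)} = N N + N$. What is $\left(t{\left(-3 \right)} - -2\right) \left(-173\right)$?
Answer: $-1384$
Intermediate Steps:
$t{\left(N \right)} = N + N^{2}$ ($t{\left(N \right)} = N^{2} + N = N + N^{2}$)
$\left(t{\left(-3 \right)} - -2\right) \left(-173\right) = \left(- 3 \left(1 - 3\right) - -2\right) \left(-173\right) = \left(\left(-3\right) \left(-2\right) + 2\right) \left(-173\right) = \left(6 + 2\right) \left(-173\right) = 8 \left(-173\right) = -1384$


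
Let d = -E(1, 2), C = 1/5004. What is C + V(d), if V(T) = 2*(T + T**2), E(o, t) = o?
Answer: 1/5004 ≈ 0.00019984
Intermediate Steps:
C = 1/5004 ≈ 0.00019984
d = -1 (d = -1*1 = -1)
V(T) = 2*T + 2*T**2
C + V(d) = 1/5004 + 2*(-1)*(1 - 1) = 1/5004 + 2*(-1)*0 = 1/5004 + 0 = 1/5004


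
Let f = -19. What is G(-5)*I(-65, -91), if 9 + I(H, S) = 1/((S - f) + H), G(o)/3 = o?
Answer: 18510/137 ≈ 135.11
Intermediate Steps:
G(o) = 3*o
I(H, S) = -9 + 1/(19 + H + S) (I(H, S) = -9 + 1/((S - 1*(-19)) + H) = -9 + 1/((S + 19) + H) = -9 + 1/((19 + S) + H) = -9 + 1/(19 + H + S))
G(-5)*I(-65, -91) = (3*(-5))*((-170 - 9*(-65) - 9*(-91))/(19 - 65 - 91)) = -15*(-170 + 585 + 819)/(-137) = -(-15)*1234/137 = -15*(-1234/137) = 18510/137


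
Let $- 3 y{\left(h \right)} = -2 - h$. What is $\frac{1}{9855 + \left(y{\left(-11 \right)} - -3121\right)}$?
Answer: $\frac{1}{12973} \approx 7.7083 \cdot 10^{-5}$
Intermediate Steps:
$y{\left(h \right)} = \frac{2}{3} + \frac{h}{3}$ ($y{\left(h \right)} = - \frac{-2 - h}{3} = \frac{2}{3} + \frac{h}{3}$)
$\frac{1}{9855 + \left(y{\left(-11 \right)} - -3121\right)} = \frac{1}{9855 + \left(\left(\frac{2}{3} + \frac{1}{3} \left(-11\right)\right) - -3121\right)} = \frac{1}{9855 + \left(\left(\frac{2}{3} - \frac{11}{3}\right) + 3121\right)} = \frac{1}{9855 + \left(-3 + 3121\right)} = \frac{1}{9855 + 3118} = \frac{1}{12973}$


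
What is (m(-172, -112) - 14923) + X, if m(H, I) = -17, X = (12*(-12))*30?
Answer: -19260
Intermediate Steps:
X = -4320 (X = -144*30 = -4320)
(m(-172, -112) - 14923) + X = (-17 - 14923) - 4320 = -14940 - 4320 = -19260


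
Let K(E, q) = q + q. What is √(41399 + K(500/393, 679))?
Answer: 13*√253 ≈ 206.78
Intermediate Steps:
K(E, q) = 2*q
√(41399 + K(500/393, 679)) = √(41399 + 2*679) = √(41399 + 1358) = √42757 = 13*√253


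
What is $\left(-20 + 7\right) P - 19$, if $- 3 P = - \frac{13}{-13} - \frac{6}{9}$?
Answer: $- \frac{158}{9} \approx -17.556$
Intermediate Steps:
$P = - \frac{1}{9}$ ($P = - \frac{- \frac{13}{-13} - \frac{6}{9}}{3} = - \frac{\left(-13\right) \left(- \frac{1}{13}\right) - \frac{2}{3}}{3} = - \frac{1 - \frac{2}{3}}{3} = \left(- \frac{1}{3}\right) \frac{1}{3} = - \frac{1}{9} \approx -0.11111$)
$\left(-20 + 7\right) P - 19 = \left(-20 + 7\right) \left(- \frac{1}{9}\right) - 19 = \left(-13\right) \left(- \frac{1}{9}\right) - 19 = \frac{13}{9} - 19 = - \frac{158}{9}$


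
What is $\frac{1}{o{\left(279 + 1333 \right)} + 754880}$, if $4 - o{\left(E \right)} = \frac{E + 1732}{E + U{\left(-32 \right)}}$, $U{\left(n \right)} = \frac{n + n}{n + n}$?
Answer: $\frac{1613}{1217624548} \approx 1.3247 \cdot 10^{-6}$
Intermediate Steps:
$U{\left(n \right)} = 1$ ($U{\left(n \right)} = \frac{2 n}{2 n} = 2 n \frac{1}{2 n} = 1$)
$o{\left(E \right)} = 4 - \frac{1732 + E}{1 + E}$ ($o{\left(E \right)} = 4 - \frac{E + 1732}{E + 1} = 4 - \frac{1732 + E}{1 + E}$)
$\frac{1}{o{\left(279 + 1333 \right)} + 754880} = \frac{1}{\frac{3 \left(-576 + \left(279 + 1333\right)\right)}{1 + \left(279 + 1333\right)} + 754880} = \frac{1}{\frac{3 \left(-576 + 1612\right)}{1 + 1612} + 754880} = \frac{1}{3 \cdot \frac{1}{1613} \cdot 1036 + 754880} = \frac{1}{\frac{3108}{1613} + 754880} = \frac{1}{\frac{1217624548}{1613}} = \frac{1613}{1217624548}$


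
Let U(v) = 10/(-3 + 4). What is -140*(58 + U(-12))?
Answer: -9520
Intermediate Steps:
U(v) = 10 (U(v) = 10/1 = 10*1 = 10)
-140*(58 + U(-12)) = -140*(58 + 10) = -140*68 = -9520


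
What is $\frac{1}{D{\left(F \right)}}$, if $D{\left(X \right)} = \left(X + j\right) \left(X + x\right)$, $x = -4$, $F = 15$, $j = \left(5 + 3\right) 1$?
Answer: $\frac{1}{253} \approx 0.0039526$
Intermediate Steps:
$j = 8$ ($j = 8 \cdot 1 = 8$)
$D{\left(X \right)} = \left(-4 + X\right) \left(8 + X\right)$ ($D{\left(X \right)} = \left(X + 8\right) \left(X - 4\right) = \left(8 + X\right) \left(-4 + X\right) = \left(-4 + X\right) \left(8 + X\right)$)
$\frac{1}{D{\left(F \right)}} = \frac{1}{-32 + 15^{2} + 4 \cdot 15} = \frac{1}{-32 + 225 + 60} = \frac{1}{253}$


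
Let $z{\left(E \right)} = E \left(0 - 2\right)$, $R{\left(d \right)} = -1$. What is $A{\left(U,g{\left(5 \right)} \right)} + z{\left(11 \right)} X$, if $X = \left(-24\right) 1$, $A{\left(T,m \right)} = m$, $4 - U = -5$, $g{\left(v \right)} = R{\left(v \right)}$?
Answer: $527$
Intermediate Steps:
$g{\left(v \right)} = -1$
$U = 9$ ($U = 4 - -5 = 4 + 5 = 9$)
$z{\left(E \right)} = - 2 E$ ($z{\left(E \right)} = E \left(-2\right) = - 2 E$)
$X = -24$
$A{\left(U,g{\left(5 \right)} \right)} + z{\left(11 \right)} X = -1 + \left(-2\right) 11 \left(-24\right) = -1 - -528 = -1 + 528 = 527$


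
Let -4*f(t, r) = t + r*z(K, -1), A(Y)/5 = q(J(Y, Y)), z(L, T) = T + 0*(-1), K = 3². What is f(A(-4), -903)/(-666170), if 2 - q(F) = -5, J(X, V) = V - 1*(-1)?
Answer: 469/1332340 ≈ 0.00035201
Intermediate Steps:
K = 9
J(X, V) = 1 + V (J(X, V) = V + 1 = 1 + V)
q(F) = 7 (q(F) = 2 - 1*(-5) = 2 + 5 = 7)
z(L, T) = T (z(L, T) = T + 0 = T)
A(Y) = 35 (A(Y) = 5*7 = 35)
f(t, r) = -t/4 + r/4 (f(t, r) = -(t + r*(-1))/4 = -(t - r)/4 = -t/4 + r/4)
f(A(-4), -903)/(-666170) = (-¼*35 + (¼)*(-903))/(-666170) = (-35/4 - 903/4)*(-1/666170) = -469/2*(-1/666170) = 469/1332340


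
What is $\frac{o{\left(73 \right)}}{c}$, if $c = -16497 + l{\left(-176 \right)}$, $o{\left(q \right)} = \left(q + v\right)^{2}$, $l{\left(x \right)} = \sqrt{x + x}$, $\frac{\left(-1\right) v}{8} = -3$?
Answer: $- \frac{155220273}{272151361} - \frac{37636 i \sqrt{22}}{272151361} \approx -0.57034 - 0.00064864 i$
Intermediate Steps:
$v = 24$ ($v = \left(-8\right) \left(-3\right) = 24$)
$l{\left(x \right)} = \sqrt{2} \sqrt{x}$ ($l{\left(x \right)} = \sqrt{2 x} = \sqrt{2} \sqrt{x}$)
$o{\left(q \right)} = \left(24 + q\right)^{2}$ ($o{\left(q \right)} = \left(q + 24\right)^{2} = \left(24 + q\right)^{2}$)
$c = -16497 + 4 i \sqrt{22}$ ($c = -16497 + \sqrt{2} \sqrt{-176} = -16497 + \sqrt{2} \cdot 4 i \sqrt{11} = -16497 + 4 i \sqrt{22} \approx -16497.0 + 18.762 i$)
$\frac{o{\left(73 \right)}}{c} = \frac{\left(24 + 73\right)^{2}}{-16497 + 4 i \sqrt{22}} = \frac{97^{2}}{-16497 + 4 i \sqrt{22}} = \frac{9409}{-16497 + 4 i \sqrt{22}}$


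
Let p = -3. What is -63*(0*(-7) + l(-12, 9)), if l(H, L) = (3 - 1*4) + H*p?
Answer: -2205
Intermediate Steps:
l(H, L) = -1 - 3*H (l(H, L) = (3 - 1*4) + H*(-3) = (3 - 4) - 3*H = -1 - 3*H)
-63*(0*(-7) + l(-12, 9)) = -63*(0*(-7) + (-1 - 3*(-12))) = -63*(0 + (-1 + 36)) = -63*(0 + 35) = -63*35 = -2205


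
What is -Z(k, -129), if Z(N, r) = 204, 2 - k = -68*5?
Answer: -204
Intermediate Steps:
k = 342 (k = 2 - (-68)*5 = 2 - 1*(-340) = 2 + 340 = 342)
-Z(k, -129) = -1*204 = -204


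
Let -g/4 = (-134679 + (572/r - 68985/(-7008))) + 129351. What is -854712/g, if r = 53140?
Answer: -90838791360/2260850009 ≈ -40.179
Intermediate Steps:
g = 2260850009/106280 (g = -4*((-134679 + (572/53140 - 68985/(-7008))) + 129351) = -4*((-134679 + (572*(1/53140) - 68985*(-1/7008))) + 129351) = -4*((-134679 + (143/13285 + 315/32)) + 129351) = -4*((-134679 + 4189351/425120) + 129351) = -4*(-57250547129/425120 + 129351) = -4*(-2260850009/425120) = 2260850009/106280 ≈ 21273.)
-854712/g = -854712/2260850009/106280 = -854712*106280/2260850009 = -90838791360/2260850009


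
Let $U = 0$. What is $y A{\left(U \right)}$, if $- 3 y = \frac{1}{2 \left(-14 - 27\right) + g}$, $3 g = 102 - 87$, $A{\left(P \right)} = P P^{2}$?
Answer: $0$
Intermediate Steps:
$A{\left(P \right)} = P^{3}$
$g = 5$ ($g = \frac{102 - 87}{3} = \frac{1}{3} \cdot 15 = 5$)
$y = \frac{1}{231}$ ($y = - \frac{1}{3 \left(2 \left(-14 - 27\right) + 5\right)} = - \frac{1}{3 \left(2 \left(-41\right) + 5\right)} = - \frac{1}{3 \left(-82 + 5\right)} = - \frac{1}{3 \left(-77\right)} = \left(- \frac{1}{3}\right) \left(- \frac{1}{77}\right) = \frac{1}{231} \approx 0.004329$)
$y A{\left(U \right)} = \frac{0^{3}}{231} = \frac{1}{231} \cdot 0 = 0$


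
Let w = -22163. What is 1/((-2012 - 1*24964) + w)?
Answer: -1/49139 ≈ -2.0350e-5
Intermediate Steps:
1/((-2012 - 1*24964) + w) = 1/((-2012 - 1*24964) - 22163) = 1/((-2012 - 24964) - 22163) = 1/(-26976 - 22163) = 1/(-49139) = -1/49139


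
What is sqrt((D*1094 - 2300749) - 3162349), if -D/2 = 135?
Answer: I*sqrt(5758478) ≈ 2399.7*I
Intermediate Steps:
D = -270 (D = -2*135 = -270)
sqrt((D*1094 - 2300749) - 3162349) = sqrt((-270*1094 - 2300749) - 3162349) = sqrt((-295380 - 2300749) - 3162349) = sqrt(-2596129 - 3162349) = sqrt(-5758478) = I*sqrt(5758478)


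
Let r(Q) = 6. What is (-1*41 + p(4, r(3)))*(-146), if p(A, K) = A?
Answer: 5402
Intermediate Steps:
(-1*41 + p(4, r(3)))*(-146) = (-1*41 + 4)*(-146) = (-41 + 4)*(-146) = -37*(-146) = 5402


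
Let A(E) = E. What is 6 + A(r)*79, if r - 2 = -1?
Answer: 85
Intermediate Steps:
r = 1 (r = 2 - 1 = 1)
6 + A(r)*79 = 6 + 1*79 = 6 + 79 = 85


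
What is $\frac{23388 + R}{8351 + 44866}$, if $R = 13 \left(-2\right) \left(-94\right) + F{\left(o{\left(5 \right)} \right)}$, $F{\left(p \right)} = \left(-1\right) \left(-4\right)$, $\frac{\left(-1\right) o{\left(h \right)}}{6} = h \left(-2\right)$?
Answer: $\frac{8612}{17739} \approx 0.48548$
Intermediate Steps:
$o{\left(h \right)} = 12 h$ ($o{\left(h \right)} = - 6 h \left(-2\right) = - 6 \left(- 2 h\right) = 12 h$)
$F{\left(p \right)} = 4$
$R = 2448$ ($R = 13 \left(-2\right) \left(-94\right) + 4 = \left(-26\right) \left(-94\right) + 4 = 2444 + 4 = 2448$)
$\frac{23388 + R}{8351 + 44866} = \frac{23388 + 2448}{8351 + 44866} = \frac{25836}{53217} = 25836 \cdot \frac{1}{53217} = \frac{8612}{17739}$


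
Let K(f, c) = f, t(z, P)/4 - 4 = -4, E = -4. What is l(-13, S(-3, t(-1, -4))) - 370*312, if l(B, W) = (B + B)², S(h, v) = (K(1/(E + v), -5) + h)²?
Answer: -114764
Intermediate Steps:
t(z, P) = 0 (t(z, P) = 16 + 4*(-4) = 16 - 16 = 0)
S(h, v) = (h + 1/(-4 + v))² (S(h, v) = (1/(-4 + v) + h)² = (h + 1/(-4 + v))²)
l(B, W) = 4*B² (l(B, W) = (2*B)² = 4*B²)
l(-13, S(-3, t(-1, -4))) - 370*312 = 4*(-13)² - 370*312 = 4*169 - 115440 = 676 - 115440 = -114764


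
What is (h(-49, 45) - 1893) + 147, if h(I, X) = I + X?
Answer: -1750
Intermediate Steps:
(h(-49, 45) - 1893) + 147 = ((-49 + 45) - 1893) + 147 = (-4 - 1893) + 147 = -1897 + 147 = -1750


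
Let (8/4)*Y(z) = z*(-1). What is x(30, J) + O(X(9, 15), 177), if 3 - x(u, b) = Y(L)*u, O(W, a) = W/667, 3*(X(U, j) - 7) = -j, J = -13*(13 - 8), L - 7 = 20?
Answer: 272138/667 ≈ 408.00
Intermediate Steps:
L = 27 (L = 7 + 20 = 27)
Y(z) = -z/2 (Y(z) = (z*(-1))/2 = (-z)/2 = -z/2)
J = -65 (J = -13*5 = -65)
X(U, j) = 7 - j/3 (X(U, j) = 7 + (-j)/3 = 7 - j/3)
O(W, a) = W/667 (O(W, a) = W*(1/667) = W/667)
x(u, b) = 3 + 27*u/2 (x(u, b) = 3 - (-1/2*27)*u = 3 - (-27)*u/2 = 3 + 27*u/2)
x(30, J) + O(X(9, 15), 177) = (3 + (27/2)*30) + (7 - 1/3*15)/667 = (3 + 405) + (7 - 5)/667 = 408 + (1/667)*2 = 408 + 2/667 = 272138/667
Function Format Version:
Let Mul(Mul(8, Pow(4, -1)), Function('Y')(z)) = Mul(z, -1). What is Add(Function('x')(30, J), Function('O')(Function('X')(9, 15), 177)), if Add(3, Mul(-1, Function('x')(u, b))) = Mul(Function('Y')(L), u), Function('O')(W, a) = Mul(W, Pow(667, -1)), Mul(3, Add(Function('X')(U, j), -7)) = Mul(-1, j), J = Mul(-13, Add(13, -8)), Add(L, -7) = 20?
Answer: Rational(272138, 667) ≈ 408.00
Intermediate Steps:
L = 27 (L = Add(7, 20) = 27)
Function('Y')(z) = Mul(Rational(-1, 2), z) (Function('Y')(z) = Mul(Rational(1, 2), Mul(z, -1)) = Mul(Rational(1, 2), Mul(-1, z)) = Mul(Rational(-1, 2), z))
J = -65 (J = Mul(-13, 5) = -65)
Function('X')(U, j) = Add(7, Mul(Rational(-1, 3), j)) (Function('X')(U, j) = Add(7, Mul(Rational(1, 3), Mul(-1, j))) = Add(7, Mul(Rational(-1, 3), j)))
Function('O')(W, a) = Mul(Rational(1, 667), W) (Function('O')(W, a) = Mul(W, Rational(1, 667)) = Mul(Rational(1, 667), W))
Function('x')(u, b) = Add(3, Mul(Rational(27, 2), u)) (Function('x')(u, b) = Add(3, Mul(-1, Mul(Mul(Rational(-1, 2), 27), u))) = Add(3, Mul(-1, Mul(Rational(-27, 2), u))) = Add(3, Mul(Rational(27, 2), u)))
Add(Function('x')(30, J), Function('O')(Function('X')(9, 15), 177)) = Add(Add(3, Mul(Rational(27, 2), 30)), Mul(Rational(1, 667), Add(7, Mul(Rational(-1, 3), 15)))) = Add(Add(3, 405), Mul(Rational(1, 667), Add(7, -5))) = Add(408, Mul(Rational(1, 667), 2)) = Add(408, Rational(2, 667)) = Rational(272138, 667)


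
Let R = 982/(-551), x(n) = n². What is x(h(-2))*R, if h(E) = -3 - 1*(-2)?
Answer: -982/551 ≈ -1.7822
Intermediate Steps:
h(E) = -1 (h(E) = -3 + 2 = -1)
R = -982/551 (R = 982*(-1/551) = -982/551 ≈ -1.7822)
x(h(-2))*R = (-1)²*(-982/551) = 1*(-982/551) = -982/551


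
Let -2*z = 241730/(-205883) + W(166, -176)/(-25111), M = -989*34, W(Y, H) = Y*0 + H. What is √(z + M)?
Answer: I*√898745364933442550199751/5169928013 ≈ 183.37*I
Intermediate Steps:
W(Y, H) = H (W(Y, H) = 0 + H = H)
M = -33626
z = 3016923311/5169928013 (z = -(241730/(-205883) - 176/(-25111))/2 = -(241730*(-1/205883) - 176*(-1/25111))/2 = -(-241730/205883 + 176/25111)/2 = -½*(-6033846622/5169928013) = 3016923311/5169928013 ≈ 0.58355)
√(z + M) = √(3016923311/5169928013 - 33626) = √(-173840982441827/5169928013) = I*√898745364933442550199751/5169928013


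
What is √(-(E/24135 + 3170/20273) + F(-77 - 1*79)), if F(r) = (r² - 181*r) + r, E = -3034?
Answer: 2*√3137142725058377996565/489288855 ≈ 228.95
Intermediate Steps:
F(r) = r² - 180*r
√(-(E/24135 + 3170/20273) + F(-77 - 1*79)) = √(-(-3034/24135 + 3170/20273) + (-77 - 1*79)*(-180 + (-77 - 1*79))) = √(-(-3034*1/24135 + 3170*(1/20273)) + (-77 - 79)*(-180 + (-77 - 79))) = √(-(-3034/24135 + 3170/20273) - 156*(-180 - 156)) = √(-1*14999668/489288855 - 156*(-336)) = √(-14999668/489288855 + 52416) = √(25646549624012/489288855) = 2*√3137142725058377996565/489288855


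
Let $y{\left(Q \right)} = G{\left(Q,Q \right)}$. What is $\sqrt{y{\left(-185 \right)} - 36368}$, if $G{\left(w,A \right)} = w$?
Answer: $i \sqrt{36553} \approx 191.19 i$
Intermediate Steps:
$y{\left(Q \right)} = Q$
$\sqrt{y{\left(-185 \right)} - 36368} = \sqrt{-185 - 36368} = \sqrt{-36553} = i \sqrt{36553}$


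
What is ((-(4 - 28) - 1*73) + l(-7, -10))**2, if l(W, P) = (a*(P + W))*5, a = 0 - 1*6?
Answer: 212521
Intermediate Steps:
a = -6 (a = 0 - 6 = -6)
l(W, P) = -30*P - 30*W (l(W, P) = -6*(P + W)*5 = (-6*P - 6*W)*5 = -30*P - 30*W)
((-(4 - 28) - 1*73) + l(-7, -10))**2 = ((-(4 - 28) - 1*73) + (-30*(-10) - 30*(-7)))**2 = ((-1*(-24) - 73) + (300 + 210))**2 = ((24 - 73) + 510)**2 = (-49 + 510)**2 = 461**2 = 212521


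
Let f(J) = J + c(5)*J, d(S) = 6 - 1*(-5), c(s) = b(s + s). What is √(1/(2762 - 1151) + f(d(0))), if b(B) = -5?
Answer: I*√12688057/537 ≈ 6.6332*I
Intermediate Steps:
c(s) = -5
d(S) = 11 (d(S) = 6 + 5 = 11)
f(J) = -4*J (f(J) = J - 5*J = -4*J)
√(1/(2762 - 1151) + f(d(0))) = √(1/(2762 - 1151) - 4*11) = √(1/1611 - 44) = √(-70883/1611) = I*√12688057/537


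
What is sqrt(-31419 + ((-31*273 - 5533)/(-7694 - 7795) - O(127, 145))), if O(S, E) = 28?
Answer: I*sqrt(838245038227)/5163 ≈ 177.33*I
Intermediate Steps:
sqrt(-31419 + ((-31*273 - 5533)/(-7694 - 7795) - O(127, 145))) = sqrt(-31419 + ((-31*273 - 5533)/(-7694 - 7795) - 1*28)) = sqrt(-31419 + ((-8463 - 5533)/(-15489) - 28)) = sqrt(-31419 + (-13996*(-1/15489) - 28)) = sqrt(-31419 + (13996/15489 - 28)) = sqrt(-31419 - 419696/15489) = sqrt(-487068587/15489) = I*sqrt(838245038227)/5163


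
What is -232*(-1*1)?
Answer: 232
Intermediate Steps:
-232*(-1*1) = -232*(-1) = -1*(-232) = 232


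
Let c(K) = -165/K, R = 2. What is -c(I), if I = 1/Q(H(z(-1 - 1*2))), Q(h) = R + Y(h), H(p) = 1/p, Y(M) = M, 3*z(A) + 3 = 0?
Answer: 165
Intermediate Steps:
z(A) = -1 (z(A) = -1 + (1/3)*0 = -1 + 0 = -1)
Q(h) = 2 + h
I = 1 (I = 1/(2 + 1/(-1)) = 1/(2 - 1) = 1/1 = 1)
-c(I) = -(-165)/1 = -(-165) = -1*(-165) = 165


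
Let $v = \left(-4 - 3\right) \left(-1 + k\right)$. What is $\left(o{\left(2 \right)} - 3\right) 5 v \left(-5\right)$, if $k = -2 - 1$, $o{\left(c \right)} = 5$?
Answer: $-1400$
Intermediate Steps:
$k = -3$
$v = 28$ ($v = \left(-4 - 3\right) \left(-1 - 3\right) = \left(-7\right) \left(-4\right) = 28$)
$\left(o{\left(2 \right)} - 3\right) 5 v \left(-5\right) = \left(5 - 3\right) 5 \cdot 28 \left(-5\right) = 2 \cdot 140 \left(-5\right) = 2 \left(-700\right) = -1400$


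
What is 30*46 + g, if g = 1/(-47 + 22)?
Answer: 34499/25 ≈ 1380.0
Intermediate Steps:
g = -1/25 (g = 1/(-25) = -1/25 ≈ -0.040000)
30*46 + g = 30*46 - 1/25 = 1380 - 1/25 = 34499/25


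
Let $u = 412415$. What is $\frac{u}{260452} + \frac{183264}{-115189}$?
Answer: $- \frac{225803893}{30001205428} \approx -0.0075265$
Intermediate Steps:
$\frac{u}{260452} + \frac{183264}{-115189} = \frac{412415}{260452} + \frac{183264}{-115189} = 412415 \cdot \frac{1}{260452} + 183264 \left(- \frac{1}{115189}\right) = \frac{412415}{260452} - \frac{183264}{115189} = - \frac{225803893}{30001205428}$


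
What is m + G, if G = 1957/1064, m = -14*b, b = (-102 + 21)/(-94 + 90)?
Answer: -15773/56 ≈ -281.66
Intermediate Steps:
b = 81/4 (b = -81/(-4) = -81*(-¼) = 81/4 ≈ 20.250)
m = -567/2 (m = -14*81/4 = -567/2 ≈ -283.50)
G = 103/56 (G = 1957*(1/1064) = 103/56 ≈ 1.8393)
m + G = -567/2 + 103/56 = -15773/56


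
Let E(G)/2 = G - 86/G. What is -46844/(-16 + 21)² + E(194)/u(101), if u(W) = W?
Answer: -457991918/244925 ≈ -1869.9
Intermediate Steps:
E(G) = -172/G + 2*G (E(G) = 2*(G - 86/G) = -172/G + 2*G)
-46844/(-16 + 21)² + E(194)/u(101) = -46844/(-16 + 21)² + (-172/194 + 2*194)/101 = -46844/(5²) + (-172*1/194 + 388)*(1/101) = -46844/25 + (-86/97 + 388)*(1/101) = -46844*1/25 + (37550/97)*(1/101) = -46844/25 + 37550/9797 = -457991918/244925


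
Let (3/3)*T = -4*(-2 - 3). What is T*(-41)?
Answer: -820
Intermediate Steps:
T = 20 (T = -4*(-2 - 3) = -4*(-5) = 20)
T*(-41) = 20*(-41) = -820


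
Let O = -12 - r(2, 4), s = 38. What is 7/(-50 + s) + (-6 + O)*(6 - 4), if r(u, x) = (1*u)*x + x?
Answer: -727/12 ≈ -60.583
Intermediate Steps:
r(u, x) = x + u*x (r(u, x) = u*x + x = x + u*x)
O = -24 (O = -12 - 4*(1 + 2) = -12 - 4*3 = -12 - 1*12 = -12 - 12 = -24)
7/(-50 + s) + (-6 + O)*(6 - 4) = 7/(-50 + 38) + (-6 - 24)*(6 - 4) = 7/(-12) - 30*2 = -1/12*7 - 60 = -7/12 - 60 = -727/12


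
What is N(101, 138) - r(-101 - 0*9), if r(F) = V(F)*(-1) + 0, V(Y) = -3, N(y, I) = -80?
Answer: -83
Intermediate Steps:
r(F) = 3 (r(F) = -3*(-1) + 0 = 3 + 0 = 3)
N(101, 138) - r(-101 - 0*9) = -80 - 1*3 = -80 - 3 = -83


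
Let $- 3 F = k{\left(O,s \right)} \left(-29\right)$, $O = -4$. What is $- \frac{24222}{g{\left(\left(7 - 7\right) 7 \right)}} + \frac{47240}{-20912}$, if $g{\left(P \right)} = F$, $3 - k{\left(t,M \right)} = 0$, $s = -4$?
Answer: $- \frac{63487553}{75806} \approx -837.5$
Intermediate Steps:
$k{\left(t,M \right)} = 3$ ($k{\left(t,M \right)} = 3 - 0 = 3 + 0 = 3$)
$F = 29$ ($F = - \frac{3 \left(-29\right)}{3} = \left(- \frac{1}{3}\right) \left(-87\right) = 29$)
$g{\left(P \right)} = 29$
$- \frac{24222}{g{\left(\left(7 - 7\right) 7 \right)}} + \frac{47240}{-20912} = - \frac{24222}{29} + \frac{47240}{-20912} = \left(-24222\right) \frac{1}{29} + 47240 \left(- \frac{1}{20912}\right) = - \frac{24222}{29} - \frac{5905}{2614} = - \frac{63487553}{75806}$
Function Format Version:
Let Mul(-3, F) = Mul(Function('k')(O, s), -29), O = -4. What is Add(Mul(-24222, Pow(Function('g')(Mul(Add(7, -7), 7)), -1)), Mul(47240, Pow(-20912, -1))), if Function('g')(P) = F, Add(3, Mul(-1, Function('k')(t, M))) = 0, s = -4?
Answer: Rational(-63487553, 75806) ≈ -837.50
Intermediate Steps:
Function('k')(t, M) = 3 (Function('k')(t, M) = Add(3, Mul(-1, 0)) = Add(3, 0) = 3)
F = 29 (F = Mul(Rational(-1, 3), Mul(3, -29)) = Mul(Rational(-1, 3), -87) = 29)
Function('g')(P) = 29
Add(Mul(-24222, Pow(Function('g')(Mul(Add(7, -7), 7)), -1)), Mul(47240, Pow(-20912, -1))) = Add(Mul(-24222, Pow(29, -1)), Mul(47240, Pow(-20912, -1))) = Add(Mul(-24222, Rational(1, 29)), Mul(47240, Rational(-1, 20912))) = Add(Rational(-24222, 29), Rational(-5905, 2614)) = Rational(-63487553, 75806)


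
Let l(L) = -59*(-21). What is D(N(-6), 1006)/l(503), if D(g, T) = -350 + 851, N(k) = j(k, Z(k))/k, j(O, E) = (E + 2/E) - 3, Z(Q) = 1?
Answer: 167/413 ≈ 0.40436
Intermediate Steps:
l(L) = 1239
j(O, E) = -3 + E + 2/E
N(k) = 0 (N(k) = (-3 + 1 + 2/1)/k = (-3 + 1 + 2*1)/k = (-3 + 1 + 2)/k = 0/k = 0)
D(g, T) = 501
D(N(-6), 1006)/l(503) = 501/1239 = 501*(1/1239) = 167/413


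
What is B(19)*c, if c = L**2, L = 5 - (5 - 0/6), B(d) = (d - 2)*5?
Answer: 0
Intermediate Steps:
B(d) = -10 + 5*d (B(d) = (-2 + d)*5 = -10 + 5*d)
L = 0 (L = 5 - (5 - 0/6) = 5 - (5 - 1*0) = 5 - (5 + 0) = 5 - 1*5 = 5 - 5 = 0)
c = 0 (c = 0**2 = 0)
B(19)*c = (-10 + 5*19)*0 = (-10 + 95)*0 = 85*0 = 0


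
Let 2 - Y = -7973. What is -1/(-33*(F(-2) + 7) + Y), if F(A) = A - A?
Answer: -1/7744 ≈ -0.00012913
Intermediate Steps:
F(A) = 0
Y = 7975 (Y = 2 - 1*(-7973) = 2 + 7973 = 7975)
-1/(-33*(F(-2) + 7) + Y) = -1/(-33*(0 + 7) + 7975) = -1/(-33*7 + 7975) = -1/(-231 + 7975) = -1/7744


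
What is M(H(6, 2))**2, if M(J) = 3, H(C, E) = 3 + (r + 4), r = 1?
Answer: 9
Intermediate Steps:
H(C, E) = 8 (H(C, E) = 3 + (1 + 4) = 3 + 5 = 8)
M(H(6, 2))**2 = 3**2 = 9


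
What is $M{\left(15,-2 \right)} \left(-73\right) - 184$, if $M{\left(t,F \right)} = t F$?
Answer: $2006$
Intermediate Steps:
$M{\left(t,F \right)} = F t$
$M{\left(15,-2 \right)} \left(-73\right) - 184 = \left(-2\right) 15 \left(-73\right) - 184 = \left(-30\right) \left(-73\right) - 184 = 2190 - 184 = 2006$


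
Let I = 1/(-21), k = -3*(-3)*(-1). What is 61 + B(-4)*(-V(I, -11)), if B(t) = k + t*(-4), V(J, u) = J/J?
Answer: 54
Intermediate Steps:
k = -9 (k = 9*(-1) = -9)
I = -1/21 ≈ -0.047619
V(J, u) = 1
B(t) = -9 - 4*t (B(t) = -9 + t*(-4) = -9 - 4*t)
61 + B(-4)*(-V(I, -11)) = 61 + (-9 - 4*(-4))*(-1*1) = 61 + (-9 + 16)*(-1) = 61 + 7*(-1) = 61 - 7 = 54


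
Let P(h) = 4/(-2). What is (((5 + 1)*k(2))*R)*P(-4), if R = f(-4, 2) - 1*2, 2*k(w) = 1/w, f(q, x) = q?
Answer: 18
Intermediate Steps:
k(w) = 1/(2*w)
R = -6 (R = -4 - 1*2 = -4 - 2 = -6)
P(h) = -2 (P(h) = 4*(-½) = -2)
(((5 + 1)*k(2))*R)*P(-4) = (((5 + 1)*((½)/2))*(-6))*(-2) = ((6*((½)*(½)))*(-6))*(-2) = ((6*(¼))*(-6))*(-2) = ((3/2)*(-6))*(-2) = -9*(-2) = 18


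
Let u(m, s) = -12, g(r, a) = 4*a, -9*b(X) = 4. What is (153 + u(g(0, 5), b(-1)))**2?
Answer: 19881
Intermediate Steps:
b(X) = -4/9 (b(X) = -1/9*4 = -4/9)
(153 + u(g(0, 5), b(-1)))**2 = (153 - 12)**2 = 141**2 = 19881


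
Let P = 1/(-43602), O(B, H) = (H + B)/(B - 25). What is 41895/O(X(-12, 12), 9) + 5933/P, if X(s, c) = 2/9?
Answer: -21480667863/83 ≈ -2.5880e+8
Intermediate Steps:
X(s, c) = 2/9 (X(s, c) = 2*(⅑) = 2/9)
O(B, H) = (B + H)/(-25 + B)
P = -1/43602 ≈ -2.2935e-5
41895/O(X(-12, 12), 9) + 5933/P = 41895/(((2/9 + 9)/(-25 + 2/9))) + 5933/(-1/43602) = 41895/(((83/9)/(-223/9))) + 5933*(-43602) = 41895/((-9/223*83/9)) - 258690666 = 41895/(-83/223) - 258690666 = 41895*(-223/83) - 258690666 = -9342585/83 - 258690666 = -21480667863/83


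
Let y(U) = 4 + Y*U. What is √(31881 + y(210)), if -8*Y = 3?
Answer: 5*√5089/2 ≈ 178.34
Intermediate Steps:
Y = -3/8 (Y = -⅛*3 = -3/8 ≈ -0.37500)
y(U) = 4 - 3*U/8
√(31881 + y(210)) = √(31881 + (4 - 3/8*210)) = √(31881 + (4 - 315/4)) = √(31881 - 299/4) = √(127225/4) = 5*√5089/2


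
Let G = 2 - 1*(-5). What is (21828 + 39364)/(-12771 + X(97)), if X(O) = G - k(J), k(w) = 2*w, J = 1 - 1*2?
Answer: -30596/6381 ≈ -4.7949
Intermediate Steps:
J = -1 (J = 1 - 2 = -1)
G = 7 (G = 2 + 5 = 7)
X(O) = 9 (X(O) = 7 - 2*(-1) = 7 - 1*(-2) = 7 + 2 = 9)
(21828 + 39364)/(-12771 + X(97)) = (21828 + 39364)/(-12771 + 9) = 61192/(-12762) = 61192*(-1/12762) = -30596/6381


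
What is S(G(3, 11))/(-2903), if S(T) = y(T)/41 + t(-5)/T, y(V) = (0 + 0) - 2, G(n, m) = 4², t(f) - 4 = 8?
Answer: -115/476092 ≈ -0.00024155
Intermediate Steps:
t(f) = 12 (t(f) = 4 + 8 = 12)
G(n, m) = 16
y(V) = -2 (y(V) = 0 - 2 = -2)
S(T) = -2/41 + 12/T
S(G(3, 11))/(-2903) = (-2/41 + 12/16)/(-2903) = (-2/41 + 12*(1/16))*(-1/2903) = (-2/41 + ¾)*(-1/2903) = (115/164)*(-1/2903) = -115/476092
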